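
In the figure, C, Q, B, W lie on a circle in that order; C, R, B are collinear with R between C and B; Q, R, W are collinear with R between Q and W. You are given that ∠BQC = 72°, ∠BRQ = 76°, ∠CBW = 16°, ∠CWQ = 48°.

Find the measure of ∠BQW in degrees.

1. ∠BWC = 108°  [cyclic CQBW, opposite ∠Q+∠W]
2. ∠BCW = 56°  [△CBW]
3. ∠BQW = 56°  [same arc BW]

∠BQW = 56°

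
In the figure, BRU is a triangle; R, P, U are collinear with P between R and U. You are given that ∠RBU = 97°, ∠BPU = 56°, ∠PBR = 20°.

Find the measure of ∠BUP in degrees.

1. ∠BPR = 124°  [linear pair at P on RU]
2. ∠BRP = 36°  [△BRP]
3. ∠BRU = 36°  [P on ray RU]
4. ∠BUR = 47°  [△BRU]
5. ∠BUP = 47°  [P on ray UR]

∠BUP = 47°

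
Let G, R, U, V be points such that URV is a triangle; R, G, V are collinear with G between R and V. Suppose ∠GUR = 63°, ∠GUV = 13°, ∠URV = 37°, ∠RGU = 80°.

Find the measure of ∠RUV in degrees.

1. ∠UGV = 100°  [linear pair at G on RV]
2. ∠GVU = 67°  [△UGV]
3. ∠RVU = 67°  [G on ray VR]
4. ∠RUV = 76°  [△URV]

∠RUV = 76°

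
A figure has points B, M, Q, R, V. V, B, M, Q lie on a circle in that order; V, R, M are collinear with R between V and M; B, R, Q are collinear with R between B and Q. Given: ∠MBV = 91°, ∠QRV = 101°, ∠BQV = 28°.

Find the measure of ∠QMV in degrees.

1. ∠MQV = 89°  [cyclic VBMQ, opposite ∠B+∠Q]
2. ∠MVQ = 51°  [△VRQ]
3. ∠QMV = 40°  [△VMQ]

∠QMV = 40°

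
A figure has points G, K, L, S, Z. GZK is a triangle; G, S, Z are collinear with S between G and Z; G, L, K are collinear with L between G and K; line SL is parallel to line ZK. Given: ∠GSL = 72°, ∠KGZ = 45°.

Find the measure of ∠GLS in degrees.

1. ∠GZK = 72°  [SL∥ZK, corresponding at S]
2. ∠GKZ = 63°  [△GZK]
3. ∠GLS = 63°  [SL∥ZK, corresponding at L]

∠GLS = 63°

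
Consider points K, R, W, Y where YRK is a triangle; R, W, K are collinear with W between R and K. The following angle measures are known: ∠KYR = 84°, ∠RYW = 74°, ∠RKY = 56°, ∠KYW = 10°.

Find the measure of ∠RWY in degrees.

1. ∠WKY = 56°  [W on ray KR]
2. ∠KWY = 114°  [△YWK]
3. ∠RWY = 66°  [linear pair at W on RK]

∠RWY = 66°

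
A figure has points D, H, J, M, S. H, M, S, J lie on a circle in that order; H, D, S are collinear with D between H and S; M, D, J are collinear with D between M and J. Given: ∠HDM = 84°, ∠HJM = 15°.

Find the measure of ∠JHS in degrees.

1. ∠JDS = 84°  [vertical angles at D]
2. ∠HDJ = 96°  [linear pair at D on HS]
3. ∠JHS = 69°  [△HDJ]

∠JHS = 69°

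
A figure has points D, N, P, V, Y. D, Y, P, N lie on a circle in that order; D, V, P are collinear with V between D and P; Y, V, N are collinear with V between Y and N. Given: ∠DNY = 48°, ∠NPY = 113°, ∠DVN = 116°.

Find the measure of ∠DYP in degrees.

1. ∠DPY = 48°  [same arc DY]
2. ∠NDY = 67°  [cyclic DYPN, opposite ∠D+∠P]
3. ∠PVY = 116°  [vertical angles at V]
4. ∠DYN = 65°  [△DYN]
5. ∠DVY = 64°  [linear pair at V on DP]
6. ∠PDY = 51°  [△DVY]
7. ∠DYP = 81°  [△DYP]

∠DYP = 81°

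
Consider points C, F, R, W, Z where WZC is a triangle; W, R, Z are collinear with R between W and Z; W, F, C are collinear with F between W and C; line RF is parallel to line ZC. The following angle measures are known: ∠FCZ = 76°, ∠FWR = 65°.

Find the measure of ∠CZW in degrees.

∠CZW = 39°

1. ∠WCZ = 76°  [F on ray CW]
2. ∠CWZ = 65°  [R on WZ, F on WC]
3. ∠CZW = 39°  [△WZC]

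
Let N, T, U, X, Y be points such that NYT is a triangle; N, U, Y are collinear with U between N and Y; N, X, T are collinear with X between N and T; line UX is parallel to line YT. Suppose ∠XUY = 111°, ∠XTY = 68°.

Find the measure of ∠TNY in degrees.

∠TNY = 43°

1. ∠NUX = 69°  [linear pair at U on NY]
2. ∠NTY = 68°  [X on ray TN]
3. ∠NYT = 69°  [UX∥YT, corresponding at U]
4. ∠TNY = 43°  [△NYT]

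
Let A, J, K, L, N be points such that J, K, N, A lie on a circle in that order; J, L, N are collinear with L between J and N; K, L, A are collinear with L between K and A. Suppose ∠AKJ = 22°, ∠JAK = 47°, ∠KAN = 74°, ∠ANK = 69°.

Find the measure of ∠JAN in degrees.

∠JAN = 121°

1. ∠JNK = 47°  [same arc JK]
2. ∠KJN = 74°  [same arc KN]
3. ∠JKN = 59°  [△JKN]
4. ∠JAN = 121°  [cyclic JKNA, opposite ∠K+∠A]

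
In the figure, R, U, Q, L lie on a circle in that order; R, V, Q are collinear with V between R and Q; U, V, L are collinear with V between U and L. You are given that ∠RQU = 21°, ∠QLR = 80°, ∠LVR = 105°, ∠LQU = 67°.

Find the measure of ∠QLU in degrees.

∠QLU = 59°

1. ∠QUR = 100°  [cyclic RUQL, opposite ∠U+∠L]
2. ∠QRU = 59°  [△RUQ]
3. ∠QLU = 59°  [same arc UQ]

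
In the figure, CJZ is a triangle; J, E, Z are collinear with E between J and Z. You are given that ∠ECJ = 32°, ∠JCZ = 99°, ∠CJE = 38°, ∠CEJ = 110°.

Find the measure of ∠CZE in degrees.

1. ∠CJZ = 38°  [E on ray JZ]
2. ∠CZJ = 43°  [△CJZ]
3. ∠CZE = 43°  [E on ray ZJ]

∠CZE = 43°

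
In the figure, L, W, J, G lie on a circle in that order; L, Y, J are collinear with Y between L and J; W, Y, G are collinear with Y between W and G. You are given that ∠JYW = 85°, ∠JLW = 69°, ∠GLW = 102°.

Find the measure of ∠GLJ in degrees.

∠GLJ = 33°

1. ∠GYL = 85°  [vertical angles at Y]
2. ∠LYW = 95°  [linear pair at Y on LJ]
3. ∠GWL = 16°  [△LYW]
4. ∠LGW = 62°  [△LWG]
5. ∠GLJ = 33°  [△LYG]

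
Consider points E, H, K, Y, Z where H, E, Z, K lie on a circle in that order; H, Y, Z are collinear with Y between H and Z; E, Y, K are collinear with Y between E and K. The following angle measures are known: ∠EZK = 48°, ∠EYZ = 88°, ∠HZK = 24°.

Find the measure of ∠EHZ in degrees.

∠EHZ = 64°

1. ∠EYH = 92°  [linear pair at Y on HZ]
2. ∠HEK = 24°  [same arc HK]
3. ∠EHZ = 64°  [△HYE]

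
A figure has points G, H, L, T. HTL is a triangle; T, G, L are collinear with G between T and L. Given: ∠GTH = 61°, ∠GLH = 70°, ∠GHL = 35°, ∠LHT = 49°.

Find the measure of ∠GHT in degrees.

1. ∠HGL = 75°  [△HGL]
2. ∠HGT = 105°  [linear pair at G on TL]
3. ∠GHT = 14°  [△HTG]

∠GHT = 14°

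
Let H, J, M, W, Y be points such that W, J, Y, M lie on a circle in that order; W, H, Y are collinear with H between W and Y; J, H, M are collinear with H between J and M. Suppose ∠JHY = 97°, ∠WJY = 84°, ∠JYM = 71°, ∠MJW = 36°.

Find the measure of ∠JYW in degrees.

1. ∠JWM = 109°  [cyclic WJYM, opposite ∠W+∠Y]
2. ∠JMW = 35°  [△WJM]
3. ∠JYW = 35°  [same arc WJ]

∠JYW = 35°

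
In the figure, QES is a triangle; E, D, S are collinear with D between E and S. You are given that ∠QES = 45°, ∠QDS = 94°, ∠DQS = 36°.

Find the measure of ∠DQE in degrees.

1. ∠DEQ = 45°  [D on ray ES]
2. ∠EDQ = 86°  [linear pair at D on ES]
3. ∠DQE = 49°  [△QED]

∠DQE = 49°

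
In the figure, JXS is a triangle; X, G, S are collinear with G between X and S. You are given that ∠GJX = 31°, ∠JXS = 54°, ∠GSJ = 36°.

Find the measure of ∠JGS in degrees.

∠JGS = 85°

1. ∠GXJ = 54°  [G on ray XS]
2. ∠JGX = 95°  [△JXG]
3. ∠JGS = 85°  [linear pair at G on XS]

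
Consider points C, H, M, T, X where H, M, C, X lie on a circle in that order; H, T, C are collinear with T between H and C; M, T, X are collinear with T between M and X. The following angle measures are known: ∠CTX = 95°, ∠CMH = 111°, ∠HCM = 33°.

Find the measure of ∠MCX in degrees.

1. ∠HTM = 95°  [vertical angles at T]
2. ∠CHM = 36°  [△HMC]
3. ∠CTM = 85°  [linear pair at T on HC]
4. ∠CXM = 36°  [same arc MC]
5. ∠CMX = 62°  [△MTC]
6. ∠MCX = 82°  [△MCX]

∠MCX = 82°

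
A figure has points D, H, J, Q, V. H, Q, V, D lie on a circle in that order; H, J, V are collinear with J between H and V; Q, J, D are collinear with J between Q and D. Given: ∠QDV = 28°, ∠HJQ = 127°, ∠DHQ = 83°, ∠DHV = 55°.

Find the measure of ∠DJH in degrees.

∠DJH = 53°

1. ∠QHV = 28°  [same arc QV]
2. ∠DQH = 25°  [△HJQ]
3. ∠HDQ = 72°  [△HQD]
4. ∠DJH = 53°  [△HJD]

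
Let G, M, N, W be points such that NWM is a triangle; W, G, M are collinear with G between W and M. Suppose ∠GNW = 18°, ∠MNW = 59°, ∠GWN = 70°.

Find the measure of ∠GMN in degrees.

∠GMN = 51°

1. ∠MWN = 70°  [G on ray WM]
2. ∠NMW = 51°  [△NWM]
3. ∠GMN = 51°  [G on ray MW]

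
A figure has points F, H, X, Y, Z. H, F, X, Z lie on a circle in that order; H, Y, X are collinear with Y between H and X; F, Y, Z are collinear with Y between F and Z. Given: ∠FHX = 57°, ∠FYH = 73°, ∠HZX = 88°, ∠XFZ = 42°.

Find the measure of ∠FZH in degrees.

1. ∠XYZ = 73°  [vertical angles at Y]
2. ∠XHZ = 42°  [same arc XZ]
3. ∠HYZ = 107°  [linear pair at Y on HX]
4. ∠FZH = 31°  [△HYZ]

∠FZH = 31°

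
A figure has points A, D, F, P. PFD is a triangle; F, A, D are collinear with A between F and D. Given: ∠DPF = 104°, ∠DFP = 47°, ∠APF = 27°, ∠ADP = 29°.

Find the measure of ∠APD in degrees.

∠APD = 77°

1. ∠AFP = 47°  [A on ray FD]
2. ∠FAP = 106°  [△PFA]
3. ∠DAP = 74°  [linear pair at A on FD]
4. ∠APD = 77°  [△PAD]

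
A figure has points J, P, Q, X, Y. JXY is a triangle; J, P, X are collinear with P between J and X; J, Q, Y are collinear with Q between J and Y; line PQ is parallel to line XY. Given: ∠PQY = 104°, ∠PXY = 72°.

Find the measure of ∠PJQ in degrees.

1. ∠JQP = 76°  [linear pair at Q on JY]
2. ∠JXY = 72°  [P on ray XJ]
3. ∠JYX = 76°  [PQ∥XY, corresponding at Q]
4. ∠XJY = 32°  [△JXY]
5. ∠PJQ = 32°  [P on JX, Q on JY]

∠PJQ = 32°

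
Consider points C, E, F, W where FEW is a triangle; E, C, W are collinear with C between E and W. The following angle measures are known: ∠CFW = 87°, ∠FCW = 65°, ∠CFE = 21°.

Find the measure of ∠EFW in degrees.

∠EFW = 108°

1. ∠CWF = 28°  [△FCW]
2. ∠ECF = 115°  [linear pair at C on EW]
3. ∠CEF = 44°  [△FEC]
4. ∠EWF = 28°  [C on ray WE]
5. ∠FEW = 44°  [C on ray EW]
6. ∠EFW = 108°  [△FEW]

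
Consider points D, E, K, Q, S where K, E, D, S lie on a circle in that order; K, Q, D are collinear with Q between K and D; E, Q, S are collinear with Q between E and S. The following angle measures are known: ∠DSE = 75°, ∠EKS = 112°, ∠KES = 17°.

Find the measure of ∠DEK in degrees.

∠DEK = 54°

1. ∠DKE = 75°  [same arc ED]
2. ∠ESK = 51°  [△KES]
3. ∠EDK = 51°  [same arc KE]
4. ∠DEK = 54°  [△KED]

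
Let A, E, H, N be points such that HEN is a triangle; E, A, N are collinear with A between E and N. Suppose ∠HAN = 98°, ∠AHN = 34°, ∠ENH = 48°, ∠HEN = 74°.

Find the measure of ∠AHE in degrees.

1. ∠EAH = 82°  [linear pair at A on EN]
2. ∠AEH = 74°  [A on ray EN]
3. ∠AHE = 24°  [△HEA]

∠AHE = 24°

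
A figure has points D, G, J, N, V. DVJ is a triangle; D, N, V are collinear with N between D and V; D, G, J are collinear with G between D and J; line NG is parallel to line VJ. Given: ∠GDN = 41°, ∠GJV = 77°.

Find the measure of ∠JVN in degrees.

1. ∠JDV = 41°  [N on DV, G on DJ]
2. ∠DJV = 77°  [G on ray JD]
3. ∠DVJ = 62°  [△DVJ]
4. ∠JVN = 62°  [N on ray VD]

∠JVN = 62°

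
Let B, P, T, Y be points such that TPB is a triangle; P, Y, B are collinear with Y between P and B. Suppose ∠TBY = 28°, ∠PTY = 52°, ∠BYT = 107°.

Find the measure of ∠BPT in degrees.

1. ∠PYT = 73°  [linear pair at Y on PB]
2. ∠TPY = 55°  [△TPY]
3. ∠BPT = 55°  [Y on ray PB]

∠BPT = 55°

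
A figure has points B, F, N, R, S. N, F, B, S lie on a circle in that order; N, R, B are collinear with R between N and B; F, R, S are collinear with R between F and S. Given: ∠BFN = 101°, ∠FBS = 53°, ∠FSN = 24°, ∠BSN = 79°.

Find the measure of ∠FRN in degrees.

∠FRN = 96°

1. ∠FNS = 127°  [cyclic NFBS, opposite ∠N+∠B]
2. ∠FBN = 24°  [same arc NF]
3. ∠NFS = 29°  [△NFS]
4. ∠BNF = 55°  [△NFB]
5. ∠FRN = 96°  [△NRF]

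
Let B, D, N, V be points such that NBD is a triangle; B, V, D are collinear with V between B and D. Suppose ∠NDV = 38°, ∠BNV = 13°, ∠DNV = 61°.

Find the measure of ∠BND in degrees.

∠BND = 74°

1. ∠DVN = 81°  [△NVD]
2. ∠BDN = 38°  [V on ray DB]
3. ∠BVN = 99°  [linear pair at V on BD]
4. ∠NBV = 68°  [△NBV]
5. ∠DBN = 68°  [V on ray BD]
6. ∠BND = 74°  [△NBD]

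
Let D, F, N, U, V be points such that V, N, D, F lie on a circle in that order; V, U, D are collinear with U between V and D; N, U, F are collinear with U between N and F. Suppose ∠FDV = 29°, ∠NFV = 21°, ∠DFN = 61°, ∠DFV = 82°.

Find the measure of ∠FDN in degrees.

∠FDN = 50°

1. ∠FNV = 29°  [same arc VF]
2. ∠FVN = 130°  [△VNF]
3. ∠FDN = 50°  [cyclic VNDF, opposite ∠V+∠D]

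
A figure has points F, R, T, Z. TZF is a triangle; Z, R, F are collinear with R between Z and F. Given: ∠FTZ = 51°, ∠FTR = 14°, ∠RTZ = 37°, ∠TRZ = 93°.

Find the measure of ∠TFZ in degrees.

∠TFZ = 79°

1. ∠RZT = 50°  [△TZR]
2. ∠FZT = 50°  [R on ray ZF]
3. ∠TFZ = 79°  [△TZF]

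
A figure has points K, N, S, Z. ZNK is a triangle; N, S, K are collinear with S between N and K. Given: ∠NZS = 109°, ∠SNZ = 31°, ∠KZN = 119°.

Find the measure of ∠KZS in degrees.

∠KZS = 10°

1. ∠NSZ = 40°  [△ZNS]
2. ∠KNZ = 31°  [S on ray NK]
3. ∠NKZ = 30°  [△ZNK]
4. ∠KSZ = 140°  [linear pair at S on NK]
5. ∠SKZ = 30°  [S on ray KN]
6. ∠KZS = 10°  [△ZSK]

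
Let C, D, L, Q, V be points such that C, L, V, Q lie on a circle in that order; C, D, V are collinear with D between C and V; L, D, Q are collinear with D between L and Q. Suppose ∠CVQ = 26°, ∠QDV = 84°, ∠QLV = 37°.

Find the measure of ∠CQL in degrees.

∠CQL = 47°

1. ∠CDQ = 96°  [linear pair at D on CV]
2. ∠QCV = 37°  [same arc VQ]
3. ∠CQL = 47°  [△CDQ]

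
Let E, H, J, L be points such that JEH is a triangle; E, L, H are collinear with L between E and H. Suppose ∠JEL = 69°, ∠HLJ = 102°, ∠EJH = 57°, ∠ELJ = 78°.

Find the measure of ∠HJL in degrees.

∠HJL = 24°

1. ∠HEJ = 69°  [L on ray EH]
2. ∠EHJ = 54°  [△JEH]
3. ∠JHL = 54°  [L on ray HE]
4. ∠HJL = 24°  [△JLH]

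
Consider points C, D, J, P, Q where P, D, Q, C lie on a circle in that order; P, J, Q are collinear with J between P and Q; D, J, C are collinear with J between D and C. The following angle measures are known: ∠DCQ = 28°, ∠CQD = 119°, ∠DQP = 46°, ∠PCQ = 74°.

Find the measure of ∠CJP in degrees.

∠CJP = 101°

1. ∠CDQ = 33°  [△DQC]
2. ∠DCP = 46°  [same arc PD]
3. ∠CPQ = 33°  [same arc QC]
4. ∠CJP = 101°  [△PJC]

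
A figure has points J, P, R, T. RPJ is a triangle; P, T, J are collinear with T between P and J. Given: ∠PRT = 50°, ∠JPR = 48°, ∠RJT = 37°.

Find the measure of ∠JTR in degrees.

1. ∠RPT = 48°  [T on ray PJ]
2. ∠PTR = 82°  [△RPT]
3. ∠JTR = 98°  [linear pair at T on PJ]

∠JTR = 98°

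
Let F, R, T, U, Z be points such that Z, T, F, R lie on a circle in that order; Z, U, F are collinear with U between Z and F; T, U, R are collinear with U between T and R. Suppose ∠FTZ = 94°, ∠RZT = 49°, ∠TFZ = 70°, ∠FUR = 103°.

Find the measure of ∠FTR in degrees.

∠FTR = 33°

1. ∠FZT = 16°  [△ZTF]
2. ∠RFT = 131°  [cyclic ZTFR, opposite ∠Z+∠F]
3. ∠FRT = 16°  [same arc TF]
4. ∠FTR = 33°  [△TFR]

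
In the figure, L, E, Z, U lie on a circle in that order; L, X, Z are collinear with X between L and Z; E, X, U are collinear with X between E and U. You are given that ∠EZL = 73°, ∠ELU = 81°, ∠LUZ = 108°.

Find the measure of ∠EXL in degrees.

1. ∠EUL = 73°  [same arc LE]
2. ∠LEU = 26°  [△LEU]
3. ∠LEZ = 72°  [cyclic LEZU, opposite ∠E+∠U]
4. ∠ELZ = 35°  [△LEZ]
5. ∠EXL = 119°  [△LXE]

∠EXL = 119°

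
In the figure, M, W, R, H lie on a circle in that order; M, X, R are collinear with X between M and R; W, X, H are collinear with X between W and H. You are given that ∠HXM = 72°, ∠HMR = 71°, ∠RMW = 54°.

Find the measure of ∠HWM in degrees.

∠HWM = 18°

1. ∠RXW = 72°  [vertical angles at X]
2. ∠MXW = 108°  [linear pair at X on MR]
3. ∠HWM = 18°  [△MXW]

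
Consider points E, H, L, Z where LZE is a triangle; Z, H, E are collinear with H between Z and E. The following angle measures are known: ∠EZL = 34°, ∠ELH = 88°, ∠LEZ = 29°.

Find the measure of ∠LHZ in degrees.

∠LHZ = 117°

1. ∠HEL = 29°  [H on ray EZ]
2. ∠EHL = 63°  [△LHE]
3. ∠LHZ = 117°  [linear pair at H on ZE]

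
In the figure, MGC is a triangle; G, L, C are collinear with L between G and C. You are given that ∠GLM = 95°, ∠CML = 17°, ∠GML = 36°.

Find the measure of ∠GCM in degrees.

∠GCM = 78°

1. ∠CLM = 85°  [linear pair at L on GC]
2. ∠LCM = 78°  [△MLC]
3. ∠GCM = 78°  [L on ray CG]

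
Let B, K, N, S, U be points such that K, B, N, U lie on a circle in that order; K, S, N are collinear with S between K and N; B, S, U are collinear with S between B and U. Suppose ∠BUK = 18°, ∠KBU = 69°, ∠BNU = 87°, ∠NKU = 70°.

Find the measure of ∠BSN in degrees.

1. ∠BNK = 18°  [same arc KB]
2. ∠NBU = 70°  [same arc NU]
3. ∠BSN = 92°  [△BSN]

∠BSN = 92°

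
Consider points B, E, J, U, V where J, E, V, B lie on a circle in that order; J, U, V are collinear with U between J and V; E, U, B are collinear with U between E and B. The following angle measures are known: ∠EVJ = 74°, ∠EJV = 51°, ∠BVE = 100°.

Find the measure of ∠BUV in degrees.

∠BUV = 103°

1. ∠EBJ = 74°  [same arc JE]
2. ∠EBV = 51°  [same arc EV]
3. ∠BJE = 80°  [cyclic JEVB, opposite ∠J+∠V]
4. ∠BEJ = 26°  [△JEB]
5. ∠BVJ = 26°  [same arc JB]
6. ∠BUV = 103°  [△VUB]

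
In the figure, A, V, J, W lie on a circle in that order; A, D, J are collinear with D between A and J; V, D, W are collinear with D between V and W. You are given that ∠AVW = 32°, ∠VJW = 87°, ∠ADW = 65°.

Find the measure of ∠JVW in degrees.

∠JVW = 60°

1. ∠AJW = 32°  [same arc AW]
2. ∠JDW = 115°  [linear pair at D on AJ]
3. ∠JWV = 33°  [△JDW]
4. ∠JVW = 60°  [△VJW]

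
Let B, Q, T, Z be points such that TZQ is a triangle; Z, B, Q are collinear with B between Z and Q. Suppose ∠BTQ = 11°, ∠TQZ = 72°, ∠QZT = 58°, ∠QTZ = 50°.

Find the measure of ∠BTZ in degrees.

∠BTZ = 39°

1. ∠BQT = 72°  [B on ray QZ]
2. ∠BZT = 58°  [B on ray ZQ]
3. ∠QBT = 97°  [△TBQ]
4. ∠TBZ = 83°  [linear pair at B on ZQ]
5. ∠BTZ = 39°  [△TZB]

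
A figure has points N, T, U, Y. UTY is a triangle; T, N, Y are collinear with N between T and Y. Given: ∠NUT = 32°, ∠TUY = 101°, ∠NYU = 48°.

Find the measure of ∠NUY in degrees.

∠NUY = 69°

1. ∠TYU = 48°  [N on ray YT]
2. ∠UTY = 31°  [△UTY]
3. ∠NTU = 31°  [N on ray TY]
4. ∠TNU = 117°  [△UTN]
5. ∠UNY = 63°  [linear pair at N on TY]
6. ∠NUY = 69°  [△UNY]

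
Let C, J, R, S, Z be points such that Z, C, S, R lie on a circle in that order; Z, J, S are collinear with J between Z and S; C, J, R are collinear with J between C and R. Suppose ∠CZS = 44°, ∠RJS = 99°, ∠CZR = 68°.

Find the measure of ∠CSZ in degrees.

∠CSZ = 75°

1. ∠CRS = 44°  [same arc CS]
2. ∠CJZ = 99°  [vertical angles at J]
3. ∠CSR = 112°  [cyclic ZCSR, opposite ∠Z+∠S]
4. ∠RCS = 24°  [△CSR]
5. ∠CJS = 81°  [linear pair at J on ZS]
6. ∠CSZ = 75°  [△CJS]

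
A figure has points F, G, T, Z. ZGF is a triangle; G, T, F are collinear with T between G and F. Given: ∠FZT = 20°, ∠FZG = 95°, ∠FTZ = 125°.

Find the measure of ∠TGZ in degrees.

1. ∠TFZ = 35°  [△ZTF]
2. ∠GFZ = 35°  [T on ray FG]
3. ∠FGZ = 50°  [△ZGF]
4. ∠TGZ = 50°  [T on ray GF]

∠TGZ = 50°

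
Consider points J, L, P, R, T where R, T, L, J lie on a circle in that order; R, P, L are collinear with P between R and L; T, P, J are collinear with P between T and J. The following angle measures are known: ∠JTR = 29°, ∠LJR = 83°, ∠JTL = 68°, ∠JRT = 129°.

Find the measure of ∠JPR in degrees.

∠JPR = 90°

1. ∠JLR = 29°  [same arc RJ]
2. ∠RJT = 22°  [△RTJ]
3. ∠JRL = 68°  [△RLJ]
4. ∠JPR = 90°  [△RPJ]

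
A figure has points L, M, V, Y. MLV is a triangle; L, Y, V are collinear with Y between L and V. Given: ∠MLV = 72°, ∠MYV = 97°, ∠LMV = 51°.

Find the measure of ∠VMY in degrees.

∠VMY = 26°

1. ∠LVM = 57°  [△MLV]
2. ∠MVY = 57°  [Y on ray VL]
3. ∠VMY = 26°  [△MYV]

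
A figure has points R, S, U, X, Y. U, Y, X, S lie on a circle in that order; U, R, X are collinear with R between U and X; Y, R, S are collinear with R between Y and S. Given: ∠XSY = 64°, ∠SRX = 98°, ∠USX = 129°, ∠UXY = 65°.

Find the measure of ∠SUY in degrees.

1. ∠XUY = 64°  [same arc YX]
2. ∠URY = 98°  [vertical angles at R]
3. ∠USY = 65°  [same arc UY]
4. ∠SYU = 18°  [△URY]
5. ∠SUY = 97°  [△UYS]

∠SUY = 97°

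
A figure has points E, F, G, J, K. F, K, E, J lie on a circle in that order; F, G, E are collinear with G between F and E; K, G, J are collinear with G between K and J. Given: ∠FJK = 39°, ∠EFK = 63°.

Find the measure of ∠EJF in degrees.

1. ∠FEK = 39°  [same arc FK]
2. ∠EKF = 78°  [△FKE]
3. ∠EJF = 102°  [cyclic FKEJ, opposite ∠K+∠J]

∠EJF = 102°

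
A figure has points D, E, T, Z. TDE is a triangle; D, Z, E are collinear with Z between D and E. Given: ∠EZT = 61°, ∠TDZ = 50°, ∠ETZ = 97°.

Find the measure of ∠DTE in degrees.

∠DTE = 108°

1. ∠TEZ = 22°  [△TZE]
2. ∠EDT = 50°  [Z on ray DE]
3. ∠DET = 22°  [Z on ray ED]
4. ∠DTE = 108°  [△TDE]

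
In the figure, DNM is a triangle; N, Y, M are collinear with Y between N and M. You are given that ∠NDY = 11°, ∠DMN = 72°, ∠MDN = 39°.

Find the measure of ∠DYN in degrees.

1. ∠DNM = 69°  [△DNM]
2. ∠DNY = 69°  [Y on ray NM]
3. ∠DYN = 100°  [△DNY]

∠DYN = 100°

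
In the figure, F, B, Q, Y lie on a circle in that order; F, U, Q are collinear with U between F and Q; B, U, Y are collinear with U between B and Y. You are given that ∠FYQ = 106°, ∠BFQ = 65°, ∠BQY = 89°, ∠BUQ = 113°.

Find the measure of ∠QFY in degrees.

1. ∠BYQ = 65°  [same arc BQ]
2. ∠QBY = 26°  [△BQY]
3. ∠QFY = 26°  [same arc QY]

∠QFY = 26°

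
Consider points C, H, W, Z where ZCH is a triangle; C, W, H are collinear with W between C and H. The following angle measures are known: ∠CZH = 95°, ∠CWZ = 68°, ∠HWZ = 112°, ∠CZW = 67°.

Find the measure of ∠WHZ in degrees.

1. ∠WCZ = 45°  [△ZCW]
2. ∠HCZ = 45°  [W on ray CH]
3. ∠CHZ = 40°  [△ZCH]
4. ∠WHZ = 40°  [W on ray HC]

∠WHZ = 40°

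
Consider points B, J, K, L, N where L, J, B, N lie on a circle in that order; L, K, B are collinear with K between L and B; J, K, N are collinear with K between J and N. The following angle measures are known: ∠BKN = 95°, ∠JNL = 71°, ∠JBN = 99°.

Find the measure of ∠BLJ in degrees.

1. ∠JKL = 95°  [vertical angles at K]
2. ∠JLN = 81°  [cyclic LJBN, opposite ∠L+∠B]
3. ∠LJN = 28°  [△LJN]
4. ∠BLJ = 57°  [△LKJ]

∠BLJ = 57°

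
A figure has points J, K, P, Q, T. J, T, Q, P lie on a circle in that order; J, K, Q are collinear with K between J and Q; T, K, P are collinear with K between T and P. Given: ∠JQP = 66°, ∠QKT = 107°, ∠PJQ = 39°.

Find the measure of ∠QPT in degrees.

∠QPT = 41°

1. ∠JTP = 66°  [same arc JP]
2. ∠JKT = 73°  [linear pair at K on JQ]
3. ∠QJT = 41°  [△JKT]
4. ∠QPT = 41°  [same arc TQ]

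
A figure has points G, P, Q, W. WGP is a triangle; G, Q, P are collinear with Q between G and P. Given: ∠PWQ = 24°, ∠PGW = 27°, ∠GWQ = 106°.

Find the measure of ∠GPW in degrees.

∠GPW = 23°

1. ∠QGW = 27°  [Q on ray GP]
2. ∠GQW = 47°  [△WGQ]
3. ∠PQW = 133°  [linear pair at Q on GP]
4. ∠QPW = 23°  [△WQP]
5. ∠GPW = 23°  [Q on ray PG]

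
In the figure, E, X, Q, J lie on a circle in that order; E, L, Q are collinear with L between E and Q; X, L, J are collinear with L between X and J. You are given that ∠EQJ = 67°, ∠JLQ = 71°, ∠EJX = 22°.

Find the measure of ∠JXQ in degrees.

∠JXQ = 49°

1. ∠ELX = 71°  [vertical angles at L]
2. ∠EQX = 22°  [same arc EX]
3. ∠QLX = 109°  [linear pair at L on EQ]
4. ∠JXQ = 49°  [△XLQ]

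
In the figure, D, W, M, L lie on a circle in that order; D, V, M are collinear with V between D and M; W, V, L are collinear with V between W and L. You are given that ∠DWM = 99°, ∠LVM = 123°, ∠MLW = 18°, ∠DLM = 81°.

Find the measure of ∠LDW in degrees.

∠LDW = 78°

1. ∠DVW = 123°  [vertical angles at V]
2. ∠DVL = 57°  [linear pair at V on DM]
3. ∠DML = 39°  [△MVL]
4. ∠MDW = 18°  [same arc WM]
5. ∠LDM = 60°  [△DML]
6. ∠DWL = 39°  [△DVW]
7. ∠DLW = 63°  [△DVL]
8. ∠LDW = 78°  [△DWL]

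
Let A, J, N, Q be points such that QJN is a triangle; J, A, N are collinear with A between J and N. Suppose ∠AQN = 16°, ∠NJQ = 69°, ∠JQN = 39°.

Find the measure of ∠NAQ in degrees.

1. ∠JNQ = 72°  [△QJN]
2. ∠ANQ = 72°  [A on ray NJ]
3. ∠NAQ = 92°  [△QAN]

∠NAQ = 92°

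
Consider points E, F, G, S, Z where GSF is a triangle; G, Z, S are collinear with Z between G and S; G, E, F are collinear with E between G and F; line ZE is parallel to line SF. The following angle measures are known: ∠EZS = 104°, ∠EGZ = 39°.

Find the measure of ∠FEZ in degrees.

∠FEZ = 115°

1. ∠EZG = 76°  [linear pair at Z on GS]
2. ∠GEZ = 65°  [△GZE]
3. ∠FEZ = 115°  [linear pair at E on GF]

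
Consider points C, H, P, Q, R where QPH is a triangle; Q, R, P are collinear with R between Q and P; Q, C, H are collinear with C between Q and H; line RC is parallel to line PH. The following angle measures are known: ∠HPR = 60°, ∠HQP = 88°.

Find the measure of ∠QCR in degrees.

∠QCR = 32°

1. ∠HPQ = 60°  [R on ray PQ]
2. ∠PHQ = 32°  [△QPH]
3. ∠QCR = 32°  [RC∥PH, corresponding at C]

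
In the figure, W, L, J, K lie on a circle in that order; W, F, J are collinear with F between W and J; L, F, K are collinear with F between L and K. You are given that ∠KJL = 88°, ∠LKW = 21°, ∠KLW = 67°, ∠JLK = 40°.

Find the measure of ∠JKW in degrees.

1. ∠KJW = 67°  [same arc WK]
2. ∠JWK = 40°  [same arc JK]
3. ∠JKW = 73°  [△WJK]

∠JKW = 73°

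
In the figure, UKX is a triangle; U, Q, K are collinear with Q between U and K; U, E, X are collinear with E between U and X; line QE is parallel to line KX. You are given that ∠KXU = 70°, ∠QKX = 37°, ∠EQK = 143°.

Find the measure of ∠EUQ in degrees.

1. ∠QEU = 70°  [QE∥KX, corresponding at E]
2. ∠EQU = 37°  [linear pair at Q on UK]
3. ∠EUQ = 73°  [△UQE]

∠EUQ = 73°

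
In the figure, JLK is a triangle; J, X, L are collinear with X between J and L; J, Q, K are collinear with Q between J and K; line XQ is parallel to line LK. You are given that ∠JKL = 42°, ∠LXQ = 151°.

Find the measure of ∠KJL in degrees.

∠KJL = 109°

1. ∠JQX = 42°  [XQ∥LK, corresponding at Q]
2. ∠JXQ = 29°  [linear pair at X on JL]
3. ∠QJX = 109°  [△JXQ]
4. ∠KJL = 109°  [X on JL, Q on JK]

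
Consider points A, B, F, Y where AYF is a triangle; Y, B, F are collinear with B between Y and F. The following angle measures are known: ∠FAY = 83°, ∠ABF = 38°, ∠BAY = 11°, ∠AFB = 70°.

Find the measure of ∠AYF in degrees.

1. ∠ABY = 142°  [linear pair at B on YF]
2. ∠AYB = 27°  [△AYB]
3. ∠AYF = 27°  [B on ray YF]

∠AYF = 27°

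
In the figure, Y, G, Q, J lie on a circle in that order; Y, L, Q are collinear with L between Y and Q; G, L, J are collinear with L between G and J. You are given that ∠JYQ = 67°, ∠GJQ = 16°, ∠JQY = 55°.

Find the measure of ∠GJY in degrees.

∠GJY = 42°

1. ∠JGQ = 67°  [same arc QJ]
2. ∠GQJ = 97°  [△GQJ]
3. ∠JGY = 55°  [same arc YJ]
4. ∠GYJ = 83°  [cyclic YGQJ, opposite ∠Y+∠Q]
5. ∠GJY = 42°  [△YGJ]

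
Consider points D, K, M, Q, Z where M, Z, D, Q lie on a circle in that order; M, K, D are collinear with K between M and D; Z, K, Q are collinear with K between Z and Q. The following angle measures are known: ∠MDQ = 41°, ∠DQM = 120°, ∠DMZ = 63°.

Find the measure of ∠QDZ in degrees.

1. ∠DMQ = 19°  [△MDQ]
2. ∠DQZ = 63°  [same arc ZD]
3. ∠DZQ = 19°  [same arc DQ]
4. ∠QDZ = 98°  [△ZDQ]

∠QDZ = 98°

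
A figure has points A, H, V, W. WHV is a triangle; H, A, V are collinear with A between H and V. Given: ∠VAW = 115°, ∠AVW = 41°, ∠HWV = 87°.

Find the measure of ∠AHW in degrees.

1. ∠HVW = 41°  [A on ray VH]
2. ∠VHW = 52°  [△WHV]
3. ∠AHW = 52°  [A on ray HV]

∠AHW = 52°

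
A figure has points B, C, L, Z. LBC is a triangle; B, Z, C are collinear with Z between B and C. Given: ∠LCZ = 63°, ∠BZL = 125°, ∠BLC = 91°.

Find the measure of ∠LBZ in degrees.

1. ∠BCL = 63°  [Z on ray CB]
2. ∠CBL = 26°  [△LBC]
3. ∠LBZ = 26°  [Z on ray BC]

∠LBZ = 26°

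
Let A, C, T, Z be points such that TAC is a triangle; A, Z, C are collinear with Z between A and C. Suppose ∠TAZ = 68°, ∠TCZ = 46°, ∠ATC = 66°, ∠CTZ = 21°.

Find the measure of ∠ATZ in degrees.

1. ∠CZT = 113°  [△TZC]
2. ∠AZT = 67°  [linear pair at Z on AC]
3. ∠ATZ = 45°  [△TAZ]

∠ATZ = 45°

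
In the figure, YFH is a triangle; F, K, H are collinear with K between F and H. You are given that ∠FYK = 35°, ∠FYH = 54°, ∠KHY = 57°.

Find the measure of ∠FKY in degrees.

∠FKY = 76°

1. ∠FHY = 57°  [K on ray HF]
2. ∠HFY = 69°  [△YFH]
3. ∠KFY = 69°  [K on ray FH]
4. ∠FKY = 76°  [△YFK]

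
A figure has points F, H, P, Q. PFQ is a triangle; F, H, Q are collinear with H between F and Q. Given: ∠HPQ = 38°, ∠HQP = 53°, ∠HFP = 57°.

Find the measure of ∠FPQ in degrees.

1. ∠FQP = 53°  [H on ray QF]
2. ∠PFQ = 57°  [H on ray FQ]
3. ∠FPQ = 70°  [△PFQ]

∠FPQ = 70°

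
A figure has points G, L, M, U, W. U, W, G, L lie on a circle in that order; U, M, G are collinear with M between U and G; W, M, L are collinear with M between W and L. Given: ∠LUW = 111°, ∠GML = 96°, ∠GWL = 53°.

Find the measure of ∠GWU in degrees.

1. ∠LGW = 69°  [cyclic UWGL, opposite ∠U+∠G]
2. ∠UMW = 96°  [vertical angles at M]
3. ∠GLW = 58°  [△WGL]
4. ∠GMW = 84°  [linear pair at M on UG]
5. ∠GUW = 58°  [same arc WG]
6. ∠UGW = 43°  [△WMG]
7. ∠GWU = 79°  [△UWG]

∠GWU = 79°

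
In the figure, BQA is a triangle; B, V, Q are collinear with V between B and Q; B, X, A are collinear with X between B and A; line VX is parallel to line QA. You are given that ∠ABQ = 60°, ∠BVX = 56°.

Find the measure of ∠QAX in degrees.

∠QAX = 64°

1. ∠VBX = 60°  [V on BQ, X on BA]
2. ∠BXV = 64°  [△BVX]
3. ∠AXV = 116°  [linear pair at X on BA]
4. ∠QAX = 64°  [VX∥QA, co-interior at A–X]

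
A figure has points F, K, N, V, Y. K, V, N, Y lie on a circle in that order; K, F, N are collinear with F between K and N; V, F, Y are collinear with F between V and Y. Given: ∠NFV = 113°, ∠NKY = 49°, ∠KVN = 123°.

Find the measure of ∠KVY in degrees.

1. ∠KYN = 57°  [cyclic KVNY, opposite ∠V+∠Y]
2. ∠KNY = 74°  [△KNY]
3. ∠KVY = 74°  [same arc KY]

∠KVY = 74°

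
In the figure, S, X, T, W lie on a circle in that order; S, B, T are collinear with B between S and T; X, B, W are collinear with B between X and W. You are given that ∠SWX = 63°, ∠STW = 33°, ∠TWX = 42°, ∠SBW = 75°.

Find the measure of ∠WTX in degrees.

1. ∠STX = 63°  [same arc SX]
2. ∠TBX = 75°  [vertical angles at B]
3. ∠TXW = 42°  [△XBT]
4. ∠WTX = 96°  [△XTW]

∠WTX = 96°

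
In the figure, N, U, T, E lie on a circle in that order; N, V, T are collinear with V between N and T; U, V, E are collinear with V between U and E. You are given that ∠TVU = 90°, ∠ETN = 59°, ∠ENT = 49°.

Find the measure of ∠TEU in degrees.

∠TEU = 31°

1. ∠EVN = 90°  [vertical angles at V]
2. ∠EVT = 90°  [linear pair at V on NT]
3. ∠TEU = 31°  [△TVE]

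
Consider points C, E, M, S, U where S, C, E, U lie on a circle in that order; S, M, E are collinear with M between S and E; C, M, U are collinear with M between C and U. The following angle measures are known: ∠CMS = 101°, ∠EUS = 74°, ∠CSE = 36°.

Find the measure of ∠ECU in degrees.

1. ∠CME = 79°  [linear pair at M on SE]
2. ∠ECS = 106°  [cyclic SCEU, opposite ∠C+∠U]
3. ∠CES = 38°  [△SCE]
4. ∠ECU = 63°  [△CME]

∠ECU = 63°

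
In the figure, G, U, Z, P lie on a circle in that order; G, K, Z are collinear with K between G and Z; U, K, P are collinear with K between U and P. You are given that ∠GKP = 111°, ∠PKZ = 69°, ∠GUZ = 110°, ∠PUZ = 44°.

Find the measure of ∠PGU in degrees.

∠PGU = 89°

1. ∠GPZ = 70°  [cyclic GUZP, opposite ∠U+∠P]
2. ∠PGZ = 44°  [same arc ZP]
3. ∠GZP = 66°  [△GZP]
4. ∠GPU = 25°  [△GKP]
5. ∠GUP = 66°  [same arc GP]
6. ∠PGU = 89°  [△GUP]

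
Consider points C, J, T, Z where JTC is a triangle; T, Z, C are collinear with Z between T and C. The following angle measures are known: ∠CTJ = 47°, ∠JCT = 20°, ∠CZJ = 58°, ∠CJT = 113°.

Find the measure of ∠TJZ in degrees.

∠TJZ = 11°

1. ∠JTZ = 47°  [Z on ray TC]
2. ∠JZT = 122°  [linear pair at Z on TC]
3. ∠TJZ = 11°  [△JTZ]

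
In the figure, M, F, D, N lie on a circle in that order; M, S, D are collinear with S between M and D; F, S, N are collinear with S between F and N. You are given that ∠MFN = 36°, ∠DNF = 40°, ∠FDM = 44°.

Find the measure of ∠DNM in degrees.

1. ∠DMF = 40°  [same arc FD]
2. ∠DFM = 96°  [△MFD]
3. ∠DNM = 84°  [cyclic MFDN, opposite ∠F+∠N]

∠DNM = 84°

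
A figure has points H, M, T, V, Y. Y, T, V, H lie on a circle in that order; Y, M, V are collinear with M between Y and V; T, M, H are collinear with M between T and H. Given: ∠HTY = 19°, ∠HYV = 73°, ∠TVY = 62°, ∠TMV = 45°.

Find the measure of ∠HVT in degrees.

1. ∠THY = 62°  [same arc YT]
2. ∠HYT = 99°  [△YTH]
3. ∠HVT = 81°  [cyclic YTVH, opposite ∠Y+∠V]

∠HVT = 81°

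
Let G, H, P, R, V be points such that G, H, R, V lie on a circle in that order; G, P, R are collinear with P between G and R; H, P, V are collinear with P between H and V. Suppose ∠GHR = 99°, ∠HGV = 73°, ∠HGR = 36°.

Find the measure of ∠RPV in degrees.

1. ∠GRH = 45°  [△GHR]
2. ∠HVR = 36°  [same arc HR]
3. ∠GVH = 45°  [same arc GH]
4. ∠GHV = 62°  [△GHV]
5. ∠GRV = 62°  [same arc GV]
6. ∠RPV = 82°  [△RPV]

∠RPV = 82°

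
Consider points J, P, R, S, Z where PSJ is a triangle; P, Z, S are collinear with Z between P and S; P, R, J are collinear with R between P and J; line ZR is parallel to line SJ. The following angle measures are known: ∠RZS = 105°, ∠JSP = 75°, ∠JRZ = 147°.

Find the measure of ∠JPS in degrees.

1. ∠PZR = 75°  [linear pair at Z on PS]
2. ∠PRZ = 33°  [linear pair at R on PJ]
3. ∠RPZ = 72°  [△PZR]
4. ∠JPS = 72°  [Z on PS, R on PJ]

∠JPS = 72°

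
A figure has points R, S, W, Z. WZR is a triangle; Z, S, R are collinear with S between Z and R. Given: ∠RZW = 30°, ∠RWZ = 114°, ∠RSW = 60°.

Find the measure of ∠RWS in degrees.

∠RWS = 84°

1. ∠WRZ = 36°  [△WZR]
2. ∠SRW = 36°  [S on ray RZ]
3. ∠RWS = 84°  [△WSR]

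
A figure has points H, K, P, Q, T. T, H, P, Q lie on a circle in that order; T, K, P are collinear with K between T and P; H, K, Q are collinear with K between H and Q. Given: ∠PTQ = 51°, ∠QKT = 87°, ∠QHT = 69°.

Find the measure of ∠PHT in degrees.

∠PHT = 120°

1. ∠QPT = 69°  [same arc TQ]
2. ∠PQT = 60°  [△TPQ]
3. ∠PHT = 120°  [cyclic THPQ, opposite ∠H+∠Q]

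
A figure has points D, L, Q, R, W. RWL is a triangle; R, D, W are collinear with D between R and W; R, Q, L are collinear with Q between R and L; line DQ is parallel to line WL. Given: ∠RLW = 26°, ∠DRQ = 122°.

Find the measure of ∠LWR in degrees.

∠LWR = 32°

1. ∠DQR = 26°  [DQ∥WL, corresponding at Q]
2. ∠QDR = 32°  [△RDQ]
3. ∠LWR = 32°  [DQ∥WL, corresponding at D]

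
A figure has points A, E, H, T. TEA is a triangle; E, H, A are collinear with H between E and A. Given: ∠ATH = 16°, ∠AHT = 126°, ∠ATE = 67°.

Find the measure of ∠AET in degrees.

∠AET = 75°

1. ∠HAT = 38°  [△THA]
2. ∠EAT = 38°  [H on ray AE]
3. ∠AET = 75°  [△TEA]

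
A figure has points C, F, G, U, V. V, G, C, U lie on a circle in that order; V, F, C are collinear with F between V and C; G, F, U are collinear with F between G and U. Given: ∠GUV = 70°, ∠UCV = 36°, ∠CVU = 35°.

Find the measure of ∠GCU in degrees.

∠GCU = 106°

1. ∠UGV = 36°  [same arc VU]
2. ∠GVU = 74°  [△VGU]
3. ∠GCU = 106°  [cyclic VGCU, opposite ∠V+∠C]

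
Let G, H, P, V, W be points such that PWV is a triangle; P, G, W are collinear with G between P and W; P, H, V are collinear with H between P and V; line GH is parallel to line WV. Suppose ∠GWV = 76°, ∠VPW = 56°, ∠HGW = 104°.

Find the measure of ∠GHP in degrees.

∠GHP = 48°

1. ∠PWV = 76°  [G on ray WP]
2. ∠PVW = 48°  [△PWV]
3. ∠GHP = 48°  [GH∥WV, corresponding at H]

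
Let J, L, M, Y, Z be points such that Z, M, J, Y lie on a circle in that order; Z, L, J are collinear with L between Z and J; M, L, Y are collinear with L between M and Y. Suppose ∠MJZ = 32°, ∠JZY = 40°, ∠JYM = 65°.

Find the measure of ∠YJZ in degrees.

∠YJZ = 43°

1. ∠MYZ = 32°  [same arc ZM]
2. ∠YLZ = 108°  [△ZLY]
3. ∠JLY = 72°  [linear pair at L on ZJ]
4. ∠YJZ = 43°  [△JLY]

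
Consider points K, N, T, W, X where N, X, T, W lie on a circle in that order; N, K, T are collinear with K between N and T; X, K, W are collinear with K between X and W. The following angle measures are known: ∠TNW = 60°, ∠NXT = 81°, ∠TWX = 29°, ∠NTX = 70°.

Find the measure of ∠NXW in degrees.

1. ∠TXW = 60°  [same arc TW]
2. ∠WTX = 91°  [△XTW]
3. ∠NWX = 70°  [same arc NX]
4. ∠WNX = 89°  [cyclic NXTW, opposite ∠N+∠T]
5. ∠NXW = 21°  [△NXW]

∠NXW = 21°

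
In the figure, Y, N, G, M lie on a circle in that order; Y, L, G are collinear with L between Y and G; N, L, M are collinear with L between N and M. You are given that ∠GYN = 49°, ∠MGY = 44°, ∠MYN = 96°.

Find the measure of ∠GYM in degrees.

1. ∠GMN = 49°  [same arc NG]
2. ∠MNY = 44°  [same arc YM]
3. ∠GLM = 87°  [△GLM]
4. ∠NMY = 40°  [△YNM]
5. ∠MLY = 93°  [linear pair at L on YG]
6. ∠GYM = 47°  [△YLM]

∠GYM = 47°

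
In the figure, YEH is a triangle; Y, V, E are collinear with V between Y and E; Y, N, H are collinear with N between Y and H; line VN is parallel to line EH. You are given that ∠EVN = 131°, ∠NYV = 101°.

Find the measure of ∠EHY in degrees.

1. ∠NVY = 49°  [linear pair at V on YE]
2. ∠VNY = 30°  [△YVN]
3. ∠EHY = 30°  [VN∥EH, corresponding at N]

∠EHY = 30°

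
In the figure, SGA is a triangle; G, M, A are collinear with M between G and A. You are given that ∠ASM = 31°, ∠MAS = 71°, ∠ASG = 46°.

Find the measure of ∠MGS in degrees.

∠MGS = 63°

1. ∠GAS = 71°  [M on ray AG]
2. ∠AGS = 63°  [△SGA]
3. ∠MGS = 63°  [M on ray GA]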